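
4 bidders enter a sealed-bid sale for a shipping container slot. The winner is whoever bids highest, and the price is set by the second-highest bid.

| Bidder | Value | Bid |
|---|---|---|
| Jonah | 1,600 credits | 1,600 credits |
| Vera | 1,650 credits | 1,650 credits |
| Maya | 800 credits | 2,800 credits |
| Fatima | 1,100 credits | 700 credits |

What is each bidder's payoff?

Ordered from highest: Maya 2,800 credits > Vera 1,650 credits > Jonah 1,600 credits > Fatima 700 credits.
Maya has the top bid and wins; the price is the second-highest bid, 1,650 credits.
Maya's payoff = 800 credits − 1,650 credits = -850 credits. All other bidders lose, so their payoff is 0.

Payoffs: Jonah 0 credits, Vera 0 credits, Maya -850 credits, Fatima 0 credits.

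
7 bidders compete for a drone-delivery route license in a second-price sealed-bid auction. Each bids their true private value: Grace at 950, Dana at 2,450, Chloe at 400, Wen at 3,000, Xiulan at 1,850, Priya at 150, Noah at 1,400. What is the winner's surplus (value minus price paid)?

Ordered from highest: Wen 3,000, then Dana 2,450, then Xiulan 1,850, then Noah 1,400, then Grace 950, then Chloe 400, then Priya 150.
Wen wins with the top bid and pays the second-highest, 2,450.
Surplus = 3,000 − 2,450 = 550.

Winner's surplus: 550.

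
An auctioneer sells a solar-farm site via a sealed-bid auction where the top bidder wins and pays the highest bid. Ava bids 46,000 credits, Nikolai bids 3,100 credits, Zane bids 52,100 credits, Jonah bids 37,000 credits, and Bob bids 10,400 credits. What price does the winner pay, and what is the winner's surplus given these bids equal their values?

The winner pays 52,100 credits for a surplus of 0 credits.

Bids in descending order: Zane 52,100 credits > Ava 46,000 credits > Jonah 37,000 credits > Bob 10,400 credits > Nikolai 3,100 credits.
Zane is the highest bidder, so Zane wins.
Under the first-price rule, the price is the highest bid: 52,100 credits.
Surplus = 52,100 credits − 52,100 credits = 0 credits.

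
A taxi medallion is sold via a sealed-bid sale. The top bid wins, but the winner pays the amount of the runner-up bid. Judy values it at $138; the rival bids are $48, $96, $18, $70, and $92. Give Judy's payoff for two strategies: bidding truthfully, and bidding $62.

The highest competing bid is $96.
Bidding truthfully at $138: Judy has the top bid, wins, and pays the second-highest bid $96. Payoff = $138 − $96 = $42.
Bidding $62: the top bid is $96 (a rival), so Judy loses. Payoff = $0.

Truthful: $42; alternative: $0.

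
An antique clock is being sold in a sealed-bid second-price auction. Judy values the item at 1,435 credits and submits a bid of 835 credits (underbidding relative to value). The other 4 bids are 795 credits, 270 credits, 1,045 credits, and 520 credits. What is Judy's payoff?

Highest competing bid: 1,045 credits.
Judy's bid 835 credits is not the highest, so Judy loses, pays nothing, and earns zero payoff.

Judy's payoff: 0 credits.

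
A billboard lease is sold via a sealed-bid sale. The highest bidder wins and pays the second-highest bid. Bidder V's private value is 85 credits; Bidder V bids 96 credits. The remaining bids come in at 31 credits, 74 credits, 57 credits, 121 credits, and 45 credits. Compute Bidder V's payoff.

Payoff = 0 credits.

Highest competing bid: 121 credits.
Bidder V's bid 96 credits is not the highest, so Bidder V loses, pays nothing, and earns zero payoff.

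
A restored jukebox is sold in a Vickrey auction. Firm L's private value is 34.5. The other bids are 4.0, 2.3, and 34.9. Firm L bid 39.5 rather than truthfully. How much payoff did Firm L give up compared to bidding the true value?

Payoff forgone: 0.4.

The highest competing bid is 34.9.
Bidding truthfully at 34.5: the top bid is 34.9 (a rival), so Firm L loses. Payoff = 0.0.
Bidding 39.5: Firm L has the top bid, wins, and pays the second-highest bid 34.9. Payoff = 34.5 − 34.9 = -0.4.
Regret = truthful payoff − actual payoff = 0.0 − -0.4 = 0.4.
Deviating from a truthful bid can only lose payoff in a second-price auction — never gain.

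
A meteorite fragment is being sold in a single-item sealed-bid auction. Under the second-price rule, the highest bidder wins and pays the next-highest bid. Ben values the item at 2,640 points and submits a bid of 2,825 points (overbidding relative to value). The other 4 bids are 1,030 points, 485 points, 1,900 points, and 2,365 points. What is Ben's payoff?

Highest competing bid: 2,365 points.
Ben's bid 2,825 points is the highest overall, so Ben wins and pays the second-highest bid, 2,365 points.
Payoff = value − price = 2,640 points − 2,365 points = 275 points.

275 points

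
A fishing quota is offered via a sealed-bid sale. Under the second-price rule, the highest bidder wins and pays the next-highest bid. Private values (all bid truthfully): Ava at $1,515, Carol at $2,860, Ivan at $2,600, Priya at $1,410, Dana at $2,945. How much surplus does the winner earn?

Bids in descending order: Dana $2,945, then Carol $2,860, then Ivan $2,600, then Ava $1,515, then Priya $1,410.
Dana wins with the top bid and pays the second-highest, $2,860.
Surplus = $2,945 − $2,860 = $85.

$85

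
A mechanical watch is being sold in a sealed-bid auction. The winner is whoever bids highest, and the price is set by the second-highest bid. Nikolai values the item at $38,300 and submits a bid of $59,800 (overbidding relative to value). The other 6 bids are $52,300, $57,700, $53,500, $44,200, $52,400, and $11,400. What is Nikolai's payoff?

Payoff = -$19,400.

Highest competing bid: $57,700.
Nikolai's bid $59,800 is the highest overall, so Nikolai wins and pays the second-highest bid, $57,700.
Payoff = value − price = $38,300 − $57,700 = -$19,400.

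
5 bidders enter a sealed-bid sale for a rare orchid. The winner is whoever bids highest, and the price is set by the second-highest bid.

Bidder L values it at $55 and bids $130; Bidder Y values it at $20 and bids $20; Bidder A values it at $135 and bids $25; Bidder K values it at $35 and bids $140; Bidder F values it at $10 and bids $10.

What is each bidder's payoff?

Bids in descending order: Bidder K $140; Bidder L $130; Bidder A $25; Bidder Y $20; Bidder F $10.
Bidder K has the top bid and wins; the price is the second-highest bid, $130.
Bidder K's payoff = $35 − $130 = -$95. All other bidders lose, so their payoff is 0.

Bidder L $0, Bidder Y $0, Bidder A $0, Bidder K -$95, Bidder F $0.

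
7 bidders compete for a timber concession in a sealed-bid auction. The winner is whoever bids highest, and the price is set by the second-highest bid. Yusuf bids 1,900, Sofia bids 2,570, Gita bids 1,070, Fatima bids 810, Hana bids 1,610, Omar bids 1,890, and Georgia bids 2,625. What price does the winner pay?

The winner pays 2,570.

Sorted high to low: Georgia 2,625, then Sofia 2,570, then Yusuf 1,900, then Omar 1,890, then Hana 1,610, then Gita 1,070, then Fatima 810.
Georgia has the highest bid, so Georgia wins.
The second-highest bid is 2,570, so that is what Georgia pays.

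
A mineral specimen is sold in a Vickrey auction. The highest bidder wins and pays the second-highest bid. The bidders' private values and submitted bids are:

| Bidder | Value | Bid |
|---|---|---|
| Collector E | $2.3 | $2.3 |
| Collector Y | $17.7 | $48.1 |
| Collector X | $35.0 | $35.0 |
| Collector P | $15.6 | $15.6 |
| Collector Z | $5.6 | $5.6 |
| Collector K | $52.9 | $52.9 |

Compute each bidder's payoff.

Payoffs: Collector E $0.0, Collector Y $0.0, Collector X $0.0, Collector P $0.0, Collector Z $0.0, Collector K $4.8.

Ranking the bids: Collector K $52.9; Collector Y $48.1; Collector X $35.0; Collector P $15.6; Collector Z $5.6; Collector E $2.3.
Collector K has the top bid and wins; the price is the second-highest bid, $48.1.
Collector K's payoff = $52.9 − $48.1 = $4.8. All other bidders lose, so their payoff is 0.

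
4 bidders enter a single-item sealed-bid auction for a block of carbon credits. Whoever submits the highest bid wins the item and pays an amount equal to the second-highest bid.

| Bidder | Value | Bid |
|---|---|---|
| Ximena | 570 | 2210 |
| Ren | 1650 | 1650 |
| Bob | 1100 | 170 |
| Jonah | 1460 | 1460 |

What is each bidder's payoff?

Ordered from highest: Ximena 2210 > Ren 1650 > Jonah 1460 > Bob 170.
Ximena has the top bid and wins; the price is the second-highest bid, 1650.
Ximena's payoff = 570 − 1650 = -1080. All other bidders lose, so their payoff is 0.

Ximena -1080, Ren 0, Bob 0, Jonah 0.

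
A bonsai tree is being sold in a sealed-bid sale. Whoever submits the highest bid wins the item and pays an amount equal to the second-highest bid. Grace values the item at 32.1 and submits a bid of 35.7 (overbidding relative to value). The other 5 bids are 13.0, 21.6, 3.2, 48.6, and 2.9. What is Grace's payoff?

Highest competing bid: 48.6.
Grace's bid 35.7 is not the highest, so Grace loses, pays nothing, and earns zero payoff.

0.0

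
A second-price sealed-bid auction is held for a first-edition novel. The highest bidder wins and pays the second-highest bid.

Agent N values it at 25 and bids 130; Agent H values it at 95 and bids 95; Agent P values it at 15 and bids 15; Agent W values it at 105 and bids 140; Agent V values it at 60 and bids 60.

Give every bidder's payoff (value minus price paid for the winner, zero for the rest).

Bids in descending order: Agent W 140 > Agent N 130 > Agent H 95 > Agent V 60 > Agent P 15.
Agent W has the top bid and wins; the price is the second-highest bid, 130.
Agent W's payoff = 105 − 130 = -25. All other bidders lose, so their payoff is 0.

Payoffs: Agent N 0, Agent H 0, Agent P 0, Agent W -25, Agent V 0.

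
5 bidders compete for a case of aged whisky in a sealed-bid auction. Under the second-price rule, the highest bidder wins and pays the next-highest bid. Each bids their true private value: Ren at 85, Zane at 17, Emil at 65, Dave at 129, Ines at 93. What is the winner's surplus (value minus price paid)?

Surplus = 36.

Bids in descending order: Dave 129 > Ines 93 > Ren 85 > Emil 65 > Zane 17.
Dave wins with the top bid and pays the second-highest, 93.
Surplus = 129 − 93 = 36.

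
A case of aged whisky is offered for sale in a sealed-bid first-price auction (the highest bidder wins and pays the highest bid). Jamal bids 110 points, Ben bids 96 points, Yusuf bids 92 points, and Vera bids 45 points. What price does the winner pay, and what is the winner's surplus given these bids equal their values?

Bids in descending order: Jamal 110 points > Ben 96 points > Yusuf 92 points > Vera 45 points.
Jamal is the highest bidder, so Jamal wins.
Under the first-price rule, the price is the highest bid: 110 points.
Surplus = 110 points − 110 points = 0 points.

The winner pays 110 points for a surplus of 0 points.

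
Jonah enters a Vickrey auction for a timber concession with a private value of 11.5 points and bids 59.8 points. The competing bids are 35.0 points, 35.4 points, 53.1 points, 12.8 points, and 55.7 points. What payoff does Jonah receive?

-44.2 points

Highest competing bid: 55.7 points.
Jonah's bid 59.8 points is the highest overall, so Jonah wins and pays the second-highest bid, 55.7 points.
Payoff = value − price = 11.5 points − 55.7 points = -44.2 points.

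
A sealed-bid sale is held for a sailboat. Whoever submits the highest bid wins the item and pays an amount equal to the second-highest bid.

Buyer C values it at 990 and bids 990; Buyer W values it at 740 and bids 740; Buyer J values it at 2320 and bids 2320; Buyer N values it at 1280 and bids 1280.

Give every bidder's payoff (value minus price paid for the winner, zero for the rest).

Ranking the bids: Buyer J 2320, then Buyer N 1280, then Buyer C 990, then Buyer W 740.
Buyer J has the top bid and wins; the price is the second-highest bid, 1280.
Buyer J's payoff = 2320 − 1280 = 1040. All other bidders lose, so their payoff is 0.

Buyer C 0, Buyer W 0, Buyer J 1040, Buyer N 0.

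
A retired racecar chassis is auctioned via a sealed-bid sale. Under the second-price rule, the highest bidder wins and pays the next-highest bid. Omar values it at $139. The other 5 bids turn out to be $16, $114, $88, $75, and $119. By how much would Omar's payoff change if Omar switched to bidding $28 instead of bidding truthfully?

-$20

The highest competing bid is $119.
Bidding truthfully at $139: Omar has the top bid, wins, and pays the second-highest bid $119. Payoff = $139 − $119 = $20.
Bidding $28: the top bid is $119 (a rival), so Omar loses. Payoff = $0.
Change = $0 − $20 = -$20.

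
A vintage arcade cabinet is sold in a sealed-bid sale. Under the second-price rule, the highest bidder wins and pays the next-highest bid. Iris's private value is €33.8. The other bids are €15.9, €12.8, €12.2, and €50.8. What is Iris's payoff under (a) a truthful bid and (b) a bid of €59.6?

The highest competing bid is €50.8.
Bidding truthfully at €33.8: the top bid is €50.8 (a rival), so Iris loses. Payoff = €0.0.
Bidding €59.6: Iris has the top bid, wins, and pays the second-highest bid €50.8. Payoff = €33.8 − €50.8 = -€17.0.

(a) €0.0  (b) -€17.0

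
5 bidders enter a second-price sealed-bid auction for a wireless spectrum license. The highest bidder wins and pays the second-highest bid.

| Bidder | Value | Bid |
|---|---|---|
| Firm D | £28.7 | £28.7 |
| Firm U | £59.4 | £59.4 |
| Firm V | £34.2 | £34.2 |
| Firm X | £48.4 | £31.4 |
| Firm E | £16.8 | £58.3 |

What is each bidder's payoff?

Firm D £0.0, Firm U £1.1, Firm V £0.0, Firm X £0.0, Firm E £0.0.

Ranking the bids: Firm U £59.4; Firm E £58.3; Firm V £34.2; Firm X £31.4; Firm D £28.7.
Firm U has the top bid and wins; the price is the second-highest bid, £58.3.
Firm U's payoff = £59.4 − £58.3 = £1.1. All other bidders lose, so their payoff is 0.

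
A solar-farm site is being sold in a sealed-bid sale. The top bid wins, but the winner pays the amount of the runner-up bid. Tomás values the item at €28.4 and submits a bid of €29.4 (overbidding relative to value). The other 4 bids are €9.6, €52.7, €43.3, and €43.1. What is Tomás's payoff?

Payoff = €0.0.

Highest competing bid: €52.7.
Tomás's bid €29.4 is not the highest, so Tomás loses, pays nothing, and earns zero payoff.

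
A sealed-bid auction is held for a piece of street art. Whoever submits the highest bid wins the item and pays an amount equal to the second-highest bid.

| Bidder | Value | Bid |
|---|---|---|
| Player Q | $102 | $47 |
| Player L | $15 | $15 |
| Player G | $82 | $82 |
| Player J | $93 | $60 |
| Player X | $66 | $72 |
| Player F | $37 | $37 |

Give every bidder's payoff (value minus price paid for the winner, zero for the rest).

Sorted high to low: Player G $82 > Player X $72 > Player J $60 > Player Q $47 > Player F $37 > Player L $15.
Player G has the top bid and wins; the price is the second-highest bid, $72.
Player G's payoff = $82 − $72 = $10. All other bidders lose, so their payoff is 0.

Player Q $0, Player L $0, Player G $10, Player J $0, Player X $0, Player F $0.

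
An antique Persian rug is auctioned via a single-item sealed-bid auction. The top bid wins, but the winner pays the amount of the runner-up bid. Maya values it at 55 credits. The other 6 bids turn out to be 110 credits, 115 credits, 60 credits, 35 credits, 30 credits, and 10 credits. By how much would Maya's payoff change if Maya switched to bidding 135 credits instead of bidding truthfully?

Payoff change: -60 credits.

The highest competing bid is 115 credits.
Bidding truthfully at 55 credits: the top bid is 115 credits (a rival), so Maya loses. Payoff = 0 credits.
Bidding 135 credits: Maya has the top bid, wins, and pays the second-highest bid 115 credits. Payoff = 55 credits − 115 credits = -60 credits.
Change = -60 credits − 0 credits = -60 credits.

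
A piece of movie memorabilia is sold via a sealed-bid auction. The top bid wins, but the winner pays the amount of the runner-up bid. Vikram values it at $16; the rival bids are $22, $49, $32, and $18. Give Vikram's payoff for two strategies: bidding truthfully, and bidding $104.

Truthful: $0; alternative: -$33.

The highest competing bid is $49.
Bidding truthfully at $16: the top bid is $49 (a rival), so Vikram loses. Payoff = $0.
Bidding $104: Vikram has the top bid, wins, and pays the second-highest bid $49. Payoff = $16 − $49 = -$33.
This is the dominant-strategy logic: truthful bidding weakly beats any alternative.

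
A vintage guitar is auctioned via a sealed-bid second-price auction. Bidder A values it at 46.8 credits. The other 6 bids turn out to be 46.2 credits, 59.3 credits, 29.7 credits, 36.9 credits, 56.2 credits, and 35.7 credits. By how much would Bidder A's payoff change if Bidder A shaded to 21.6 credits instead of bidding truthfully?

The highest competing bid is 59.3 credits.
Bidding truthfully at 46.8 credits: the top bid is 59.3 credits (a rival), so Bidder A loses. Payoff = 0.0 credits.
Bidding 21.6 credits: the top bid is 59.3 credits (a rival), so Bidder A loses. Payoff = 0.0 credits.
Change = 0.0 credits − 0.0 credits = 0.0 credits.

0.0 credits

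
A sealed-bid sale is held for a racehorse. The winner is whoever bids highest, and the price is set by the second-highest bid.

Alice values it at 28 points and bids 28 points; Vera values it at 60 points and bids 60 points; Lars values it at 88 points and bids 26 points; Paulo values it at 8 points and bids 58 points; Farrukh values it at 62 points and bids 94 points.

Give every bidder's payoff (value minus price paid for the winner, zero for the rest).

Ranking the bids: Farrukh 94 points; Vera 60 points; Paulo 58 points; Alice 28 points; Lars 26 points.
Farrukh has the top bid and wins; the price is the second-highest bid, 60 points.
Farrukh's payoff = 62 points − 60 points = 2 points. All other bidders lose, so their payoff is 0.

Payoffs: Alice 0 points, Vera 0 points, Lars 0 points, Paulo 0 points, Farrukh 2 points.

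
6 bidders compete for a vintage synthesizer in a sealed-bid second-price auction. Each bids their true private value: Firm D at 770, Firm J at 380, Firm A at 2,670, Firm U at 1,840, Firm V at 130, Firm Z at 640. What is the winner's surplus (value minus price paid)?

Sorted high to low: Firm A 2,670; Firm U 1,840; Firm D 770; Firm Z 640; Firm J 380; Firm V 130.
Firm A wins with the top bid and pays the second-highest, 1,840.
Surplus = 2,670 − 1,840 = 830.

Winner's surplus: 830.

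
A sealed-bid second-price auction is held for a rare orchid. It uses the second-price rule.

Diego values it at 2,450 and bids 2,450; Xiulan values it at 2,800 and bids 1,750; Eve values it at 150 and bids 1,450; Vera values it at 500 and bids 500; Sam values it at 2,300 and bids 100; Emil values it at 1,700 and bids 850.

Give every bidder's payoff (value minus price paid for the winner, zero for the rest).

Diego 700, Xiulan 0, Eve 0, Vera 0, Sam 0, Emil 0.

Ranking the bids: Diego 2,450 > Xiulan 1,750 > Eve 1,450 > Emil 850 > Vera 500 > Sam 100.
Diego has the top bid and wins; the price is the second-highest bid, 1,750.
Diego's payoff = 2,450 − 1,750 = 700. All other bidders lose, so their payoff is 0.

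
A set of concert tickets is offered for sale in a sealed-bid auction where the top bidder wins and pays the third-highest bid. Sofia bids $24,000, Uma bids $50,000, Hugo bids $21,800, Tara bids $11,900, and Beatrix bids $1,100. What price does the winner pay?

Ranking the bids: Uma $50,000 > Sofia $24,000 > Hugo $21,800 > Tara $11,900 > Beatrix $1,100.
Uma is the highest bidder, so Uma wins.
Under the third-price rule, the price is the third-highest bid: $21,800.

Price paid: $21,800.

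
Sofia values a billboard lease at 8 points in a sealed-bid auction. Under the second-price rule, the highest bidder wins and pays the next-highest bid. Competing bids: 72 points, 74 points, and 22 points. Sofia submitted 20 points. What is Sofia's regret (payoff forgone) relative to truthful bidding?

Regret: 0 points.

The highest competing bid is 74 points.
Bidding truthfully at 8 points: the top bid is 74 points (a rival), so Sofia loses. Payoff = 0 points.
Bidding 20 points: the top bid is 74 points (a rival), so Sofia loses. Payoff = 0 points.
Regret = truthful payoff − actual payoff = 0 points − 0 points = 0 points.
The bid only affects whether you win, not the price — here both bids land on the same side of the top rival bid, so the deviation is payoff-neutral.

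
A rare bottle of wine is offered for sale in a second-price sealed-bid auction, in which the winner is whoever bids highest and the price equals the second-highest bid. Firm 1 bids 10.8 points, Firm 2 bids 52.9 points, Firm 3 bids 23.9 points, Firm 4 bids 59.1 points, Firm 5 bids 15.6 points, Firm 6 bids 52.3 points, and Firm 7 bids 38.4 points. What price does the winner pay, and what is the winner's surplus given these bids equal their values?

Ordered from highest: Firm 4 59.1 points; Firm 2 52.9 points; Firm 6 52.3 points; Firm 7 38.4 points; Firm 3 23.9 points; Firm 5 15.6 points; Firm 1 10.8 points.
Firm 4 is the highest bidder, so Firm 4 wins.
Under the second-price rule, the price is the second-highest bid: 52.9 points.
Surplus = 59.1 points − 52.9 points = 6.2 points.

Price 52.9 points; surplus 6.2 points.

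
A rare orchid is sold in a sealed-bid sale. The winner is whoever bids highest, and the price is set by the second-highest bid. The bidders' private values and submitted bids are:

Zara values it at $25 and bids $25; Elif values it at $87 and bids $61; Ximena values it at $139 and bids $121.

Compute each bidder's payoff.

Zara $0, Elif $0, Ximena $78.

Ordered from highest: Ximena $121, then Elif $61, then Zara $25.
Ximena has the top bid and wins; the price is the second-highest bid, $61.
Ximena's payoff = $139 − $61 = $78. All other bidders lose, so their payoff is 0.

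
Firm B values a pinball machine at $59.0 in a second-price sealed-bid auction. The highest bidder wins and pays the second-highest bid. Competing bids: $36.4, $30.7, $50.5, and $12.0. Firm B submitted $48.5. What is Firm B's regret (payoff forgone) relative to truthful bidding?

Payoff forgone: $8.5.

The highest competing bid is $50.5.
Bidding truthfully at $59.0: Firm B has the top bid, wins, and pays the second-highest bid $50.5. Payoff = $59.0 − $50.5 = $8.5.
Bidding $48.5: the top bid is $50.5 (a rival), so Firm B loses. Payoff = $0.0.
Regret = truthful payoff − actual payoff = $8.5 − $0.0 = $8.5.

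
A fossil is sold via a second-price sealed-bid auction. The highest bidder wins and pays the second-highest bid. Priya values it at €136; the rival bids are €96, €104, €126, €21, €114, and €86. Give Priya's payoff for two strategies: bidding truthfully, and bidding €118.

The highest competing bid is €126.
Bidding truthfully at €136: Priya has the top bid, wins, and pays the second-highest bid €126. Payoff = €136 − €126 = €10.
Bidding €118: the top bid is €126 (a rival), so Priya loses. Payoff = €0.

Truthful: €10; alternative: €0.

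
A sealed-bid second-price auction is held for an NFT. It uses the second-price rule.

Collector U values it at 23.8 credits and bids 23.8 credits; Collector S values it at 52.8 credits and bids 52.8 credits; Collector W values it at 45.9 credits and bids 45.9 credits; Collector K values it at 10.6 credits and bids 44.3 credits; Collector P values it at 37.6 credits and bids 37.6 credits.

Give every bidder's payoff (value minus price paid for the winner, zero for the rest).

Collector U 0.0 credits, Collector S 6.9 credits, Collector W 0.0 credits, Collector K 0.0 credits, Collector P 0.0 credits.

Bids in descending order: Collector S 52.8 credits, then Collector W 45.9 credits, then Collector K 44.3 credits, then Collector P 37.6 credits, then Collector U 23.8 credits.
Collector S has the top bid and wins; the price is the second-highest bid, 45.9 credits.
Collector S's payoff = 52.8 credits − 45.9 credits = 6.9 credits. All other bidders lose, so their payoff is 0.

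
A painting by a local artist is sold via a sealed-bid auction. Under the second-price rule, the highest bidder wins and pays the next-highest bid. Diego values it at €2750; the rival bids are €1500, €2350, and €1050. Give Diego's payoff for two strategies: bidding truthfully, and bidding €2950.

The highest competing bid is €2350.
Bidding truthfully at €2750: Diego has the top bid, wins, and pays the second-highest bid €2350. Payoff = €2750 − €2350 = €400.
Bidding €2950: Diego has the top bid, wins, and pays the second-highest bid €2350. Payoff = €2750 − €2350 = €400.

Truthful: €400; alternative: €400.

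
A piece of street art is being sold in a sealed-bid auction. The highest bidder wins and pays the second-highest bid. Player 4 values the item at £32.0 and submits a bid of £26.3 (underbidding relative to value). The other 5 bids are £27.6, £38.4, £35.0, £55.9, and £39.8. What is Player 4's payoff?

Highest competing bid: £55.9.
Player 4's bid £26.3 is not the highest, so Player 4 loses, pays nothing, and earns zero payoff.

The bidder's payoff: £0.0.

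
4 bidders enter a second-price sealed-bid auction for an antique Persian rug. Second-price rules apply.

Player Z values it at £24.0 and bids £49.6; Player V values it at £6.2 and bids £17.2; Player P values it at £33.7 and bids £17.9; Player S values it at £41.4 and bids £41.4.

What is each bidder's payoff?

Player Z -£17.4, Player V £0.0, Player P £0.0, Player S £0.0.

Bids in descending order: Player Z £49.6; Player S £41.4; Player P £17.9; Player V £17.2.
Player Z has the top bid and wins; the price is the second-highest bid, £41.4.
Player Z's payoff = £24.0 − £41.4 = -£17.4. All other bidders lose, so their payoff is 0.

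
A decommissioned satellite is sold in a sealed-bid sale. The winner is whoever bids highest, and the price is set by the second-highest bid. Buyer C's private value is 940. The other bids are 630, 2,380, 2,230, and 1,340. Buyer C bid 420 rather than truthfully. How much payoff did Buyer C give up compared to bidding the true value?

Regret: 0.

The highest competing bid is 2,380.
Bidding truthfully at 940: the top bid is 2,380 (a rival), so Buyer C loses. Payoff = 0.
Bidding 420: the top bid is 2,380 (a rival), so Buyer C loses. Payoff = 0.
Regret = truthful payoff − actual payoff = 0 − 0 = 0.
The bid only affects whether you win, not the price — here both bids land on the same side of the top rival bid, so the deviation is payoff-neutral.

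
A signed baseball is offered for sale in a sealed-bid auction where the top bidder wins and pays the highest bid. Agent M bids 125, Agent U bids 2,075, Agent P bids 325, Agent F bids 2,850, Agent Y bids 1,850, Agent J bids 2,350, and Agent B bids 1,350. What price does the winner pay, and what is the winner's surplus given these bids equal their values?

Price 2,850; surplus 0.

Bids in descending order: Agent F 2,850 > Agent J 2,350 > Agent U 2,075 > Agent Y 1,850 > Agent B 1,350 > Agent P 325 > Agent M 125.
Agent F is the highest bidder, so Agent F wins.
Under the first-price rule, the price is the highest bid: 2,850.
Surplus = 2,850 − 2,850 = 0.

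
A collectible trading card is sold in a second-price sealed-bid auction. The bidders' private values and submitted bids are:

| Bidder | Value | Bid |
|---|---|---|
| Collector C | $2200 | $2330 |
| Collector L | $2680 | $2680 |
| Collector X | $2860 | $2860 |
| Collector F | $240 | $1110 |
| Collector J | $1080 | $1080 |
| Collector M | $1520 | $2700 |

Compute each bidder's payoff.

Payoffs: Collector C $0, Collector L $0, Collector X $160, Collector F $0, Collector J $0, Collector M $0.

Sorted high to low: Collector X $2860, then Collector M $2700, then Collector L $2680, then Collector C $2330, then Collector F $1110, then Collector J $1080.
Collector X has the top bid and wins; the price is the second-highest bid, $2700.
Collector X's payoff = $2860 − $2700 = $160. All other bidders lose, so their payoff is 0.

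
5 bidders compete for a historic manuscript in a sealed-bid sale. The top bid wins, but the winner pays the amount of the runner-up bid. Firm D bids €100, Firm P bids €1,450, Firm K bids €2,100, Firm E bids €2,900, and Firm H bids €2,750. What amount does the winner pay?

€2,750

Ordered from highest: Firm E €2,900 > Firm H €2,750 > Firm K €2,100 > Firm P €1,450 > Firm D €100.
Firm E has the highest bid, so Firm E wins.
The second-highest bid is €2,750, so that is what Firm E pays.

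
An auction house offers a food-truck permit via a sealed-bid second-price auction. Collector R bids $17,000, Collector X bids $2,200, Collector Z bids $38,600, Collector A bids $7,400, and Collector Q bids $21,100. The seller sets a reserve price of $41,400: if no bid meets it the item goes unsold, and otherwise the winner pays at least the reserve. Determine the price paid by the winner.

unsold

Bids in descending order: Collector Z $38,600, then Collector Q $21,100, then Collector R $17,000, then Collector A $7,400, then Collector X $2,200.
The top bid $38,600 is below the reserve $41,400, so the item goes unsold and nothing is paid.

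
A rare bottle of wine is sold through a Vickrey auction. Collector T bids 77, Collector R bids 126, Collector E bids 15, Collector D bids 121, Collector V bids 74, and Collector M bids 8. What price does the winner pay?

Ranking the bids: Collector R 126 > Collector D 121 > Collector T 77 > Collector V 74 > Collector E 15 > Collector M 8.
Collector R has the highest bid, so Collector R wins.
The second-highest bid is 121, so that is what Collector R pays.

Price paid: 121.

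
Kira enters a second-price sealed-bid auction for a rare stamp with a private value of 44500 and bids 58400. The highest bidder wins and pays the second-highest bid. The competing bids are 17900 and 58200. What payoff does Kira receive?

Payoff = -13700.

Highest competing bid: 58200.
Kira's bid 58400 is the highest overall, so Kira wins and pays the second-highest bid, 58200.
Payoff = value − price = 44500 − 58200 = -13700.
Overbidding won the item at a price above value — truthful bidding would have avoided this loss.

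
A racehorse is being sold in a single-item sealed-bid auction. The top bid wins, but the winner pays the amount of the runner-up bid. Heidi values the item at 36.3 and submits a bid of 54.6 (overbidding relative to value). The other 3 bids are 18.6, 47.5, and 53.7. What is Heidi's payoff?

Payoff = -17.4.

Highest competing bid: 53.7.
Heidi's bid 54.6 is the highest overall, so Heidi wins and pays the second-highest bid, 53.7.
Payoff = value − price = 36.3 − 53.7 = -17.4.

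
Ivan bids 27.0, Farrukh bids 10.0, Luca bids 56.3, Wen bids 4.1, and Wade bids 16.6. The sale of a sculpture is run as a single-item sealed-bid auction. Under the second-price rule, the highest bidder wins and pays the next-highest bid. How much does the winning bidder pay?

Bids in descending order: Luca 56.3, then Ivan 27.0, then Wade 16.6, then Farrukh 10.0, then Wen 4.1.
Luca has the highest bid, so Luca wins.
The second-highest bid is 27.0, so that is what Luca pays.

The winner pays 27.0.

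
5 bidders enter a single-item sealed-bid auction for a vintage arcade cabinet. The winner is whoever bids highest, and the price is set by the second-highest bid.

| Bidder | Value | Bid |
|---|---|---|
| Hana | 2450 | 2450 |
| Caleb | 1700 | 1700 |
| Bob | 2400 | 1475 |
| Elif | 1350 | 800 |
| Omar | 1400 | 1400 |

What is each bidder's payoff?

Payoffs: Hana 750, Caleb 0, Bob 0, Elif 0, Omar 0.

Ordered from highest: Hana 2450 > Caleb 1700 > Bob 1475 > Omar 1400 > Elif 800.
Hana has the top bid and wins; the price is the second-highest bid, 1700.
Hana's payoff = 2450 − 1700 = 750. All other bidders lose, so their payoff is 0.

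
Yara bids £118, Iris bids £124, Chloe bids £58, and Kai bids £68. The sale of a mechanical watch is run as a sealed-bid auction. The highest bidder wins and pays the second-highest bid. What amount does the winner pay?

£118

Ranking the bids: Iris £124, then Yara £118, then Kai £68, then Chloe £58.
Iris has the highest bid, so Iris wins.
The second-highest bid is £118, so that is what Iris pays.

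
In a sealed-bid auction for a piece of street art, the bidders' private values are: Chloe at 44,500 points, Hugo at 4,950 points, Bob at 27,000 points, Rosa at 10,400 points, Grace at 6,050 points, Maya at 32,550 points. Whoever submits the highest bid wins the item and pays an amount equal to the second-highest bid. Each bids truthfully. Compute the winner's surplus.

Ranking the bids: Chloe 44,500 points; Maya 32,550 points; Bob 27,000 points; Rosa 10,400 points; Grace 6,050 points; Hugo 4,950 points.
Chloe wins with the top bid and pays the second-highest, 32,550 points.
Surplus = 44,500 points − 32,550 points = 11,950 points.

Winner's surplus: 11,950 points.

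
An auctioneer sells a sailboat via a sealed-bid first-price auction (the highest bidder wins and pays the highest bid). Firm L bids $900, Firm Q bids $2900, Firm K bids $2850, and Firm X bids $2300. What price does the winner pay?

Ordered from highest: Firm Q $2900; Firm K $2850; Firm X $2300; Firm L $900.
Firm Q is the highest bidder, so Firm Q wins.
Under the first-price rule, the price is the highest bid: $2900.

The winner pays $2900.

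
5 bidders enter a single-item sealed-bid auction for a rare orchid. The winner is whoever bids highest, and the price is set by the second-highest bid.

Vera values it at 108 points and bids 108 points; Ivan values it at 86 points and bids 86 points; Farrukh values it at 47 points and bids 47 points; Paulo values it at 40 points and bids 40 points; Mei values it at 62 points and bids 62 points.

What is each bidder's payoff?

Vera 22 points, Ivan 0 points, Farrukh 0 points, Paulo 0 points, Mei 0 points.

Bids in descending order: Vera 108 points, then Ivan 86 points, then Mei 62 points, then Farrukh 47 points, then Paulo 40 points.
Vera has the top bid and wins; the price is the second-highest bid, 86 points.
Vera's payoff = 108 points − 86 points = 22 points. All other bidders lose, so their payoff is 0.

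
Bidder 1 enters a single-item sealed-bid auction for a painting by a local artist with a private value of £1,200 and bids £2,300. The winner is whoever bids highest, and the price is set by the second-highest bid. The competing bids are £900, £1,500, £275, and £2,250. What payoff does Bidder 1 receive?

Highest competing bid: £2,250.
Bidder 1's bid £2,300 is the highest overall, so Bidder 1 wins and pays the second-highest bid, £2,250.
Payoff = value − price = £1,200 − £2,250 = -£1,050.

Payoff = -£1,050.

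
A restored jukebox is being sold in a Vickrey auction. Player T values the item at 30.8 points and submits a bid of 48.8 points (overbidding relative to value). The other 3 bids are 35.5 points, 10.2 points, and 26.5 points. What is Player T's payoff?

Player T's payoff: -4.7 points.

Highest competing bid: 35.5 points.
Player T's bid 48.8 points is the highest overall, so Player T wins and pays the second-highest bid, 35.5 points.
Payoff = value − price = 30.8 points − 35.5 points = -4.7 points.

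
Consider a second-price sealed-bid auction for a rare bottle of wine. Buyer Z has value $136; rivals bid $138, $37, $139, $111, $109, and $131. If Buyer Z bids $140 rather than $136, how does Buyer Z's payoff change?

The highest competing bid is $139.
Bidding truthfully at $136: the top bid is $139 (a rival), so Buyer Z loses. Payoff = $0.
Bidding $140: Buyer Z has the top bid, wins, and pays the second-highest bid $139. Payoff = $136 − $139 = -$3.
Change = -$3 − $0 = -$3.

Payoff change: -$3.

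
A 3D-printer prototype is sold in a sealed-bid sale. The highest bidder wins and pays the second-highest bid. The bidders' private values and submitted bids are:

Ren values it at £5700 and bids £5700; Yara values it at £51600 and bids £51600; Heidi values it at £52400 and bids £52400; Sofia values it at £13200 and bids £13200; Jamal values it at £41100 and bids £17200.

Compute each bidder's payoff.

Bids in descending order: Heidi £52400 > Yara £51600 > Jamal £17200 > Sofia £13200 > Ren £5700.
Heidi has the top bid and wins; the price is the second-highest bid, £51600.
Heidi's payoff = £52400 − £51600 = £800. All other bidders lose, so their payoff is 0.

Payoffs: Ren £0, Yara £0, Heidi £800, Sofia £0, Jamal £0.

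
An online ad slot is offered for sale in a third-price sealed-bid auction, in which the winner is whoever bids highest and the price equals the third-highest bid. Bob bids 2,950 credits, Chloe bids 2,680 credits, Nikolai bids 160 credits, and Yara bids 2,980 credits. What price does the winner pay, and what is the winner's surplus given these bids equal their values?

Sorted high to low: Yara 2,980 credits, then Bob 2,950 credits, then Chloe 2,680 credits, then Nikolai 160 credits.
Yara is the highest bidder, so Yara wins.
Under the third-price rule, the price is the third-highest bid: 2,680 credits.
Surplus = 2,980 credits − 2,680 credits = 300 credits.

The winner pays 2,680 credits for a surplus of 300 credits.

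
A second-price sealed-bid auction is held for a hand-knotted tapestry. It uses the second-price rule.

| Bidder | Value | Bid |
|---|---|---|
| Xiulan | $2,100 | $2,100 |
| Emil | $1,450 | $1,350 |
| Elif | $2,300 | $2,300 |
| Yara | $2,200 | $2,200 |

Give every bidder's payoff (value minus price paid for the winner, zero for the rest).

Payoffs: Xiulan $0, Emil $0, Elif $100, Yara $0.

Ranking the bids: Elif $2,300, then Yara $2,200, then Xiulan $2,100, then Emil $1,350.
Elif has the top bid and wins; the price is the second-highest bid, $2,200.
Elif's payoff = $2,300 − $2,200 = $100. All other bidders lose, so their payoff is 0.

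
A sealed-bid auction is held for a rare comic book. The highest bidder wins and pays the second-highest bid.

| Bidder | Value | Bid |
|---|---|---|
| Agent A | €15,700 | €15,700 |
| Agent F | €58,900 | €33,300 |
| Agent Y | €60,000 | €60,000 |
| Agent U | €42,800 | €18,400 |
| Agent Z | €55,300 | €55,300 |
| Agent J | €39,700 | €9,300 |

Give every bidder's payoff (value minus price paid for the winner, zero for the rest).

Payoffs: Agent A €0, Agent F €0, Agent Y €4,700, Agent U €0, Agent Z €0, Agent J €0.

Ordered from highest: Agent Y €60,000 > Agent Z €55,300 > Agent F €33,300 > Agent U €18,400 > Agent A €15,700 > Agent J €9,300.
Agent Y has the top bid and wins; the price is the second-highest bid, €55,300.
Agent Y's payoff = €60,000 − €55,300 = €4,700. All other bidders lose, so their payoff is 0.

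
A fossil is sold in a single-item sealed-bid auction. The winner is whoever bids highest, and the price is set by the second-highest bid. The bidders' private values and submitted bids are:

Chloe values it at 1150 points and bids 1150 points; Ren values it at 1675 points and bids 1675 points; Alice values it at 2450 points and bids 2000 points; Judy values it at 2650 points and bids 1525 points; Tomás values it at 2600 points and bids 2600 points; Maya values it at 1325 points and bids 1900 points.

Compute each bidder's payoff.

Ordered from highest: Tomás 2600 points > Alice 2000 points > Maya 1900 points > Ren 1675 points > Judy 1525 points > Chloe 1150 points.
Tomás has the top bid and wins; the price is the second-highest bid, 2000 points.
Tomás's payoff = 2600 points − 2000 points = 600 points. All other bidders lose, so their payoff is 0.

Payoffs: Chloe 0 points, Ren 0 points, Alice 0 points, Judy 0 points, Tomás 600 points, Maya 0 points.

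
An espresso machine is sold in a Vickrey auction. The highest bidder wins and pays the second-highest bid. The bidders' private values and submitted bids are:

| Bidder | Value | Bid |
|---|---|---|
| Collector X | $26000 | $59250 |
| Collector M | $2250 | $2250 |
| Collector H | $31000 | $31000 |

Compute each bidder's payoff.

Ranking the bids: Collector X $59250; Collector H $31000; Collector M $2250.
Collector X has the top bid and wins; the price is the second-highest bid, $31000.
Collector X's payoff = $26000 − $31000 = -$5000. All other bidders lose, so their payoff is 0.

Collector X -$5000, Collector M $0, Collector H $0.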